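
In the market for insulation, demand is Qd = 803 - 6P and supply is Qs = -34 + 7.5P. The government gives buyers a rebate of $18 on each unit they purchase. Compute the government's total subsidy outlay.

Government cost = $8838

Pre-subsidy: 803 - 6P = -34 + 7.5P gives P* = 62, Q* = 431.
With the rebate, buyers effectively pay Pb = Ps − 18, where Ps is the price sellers receive.
Demand in terms of Ps becomes Qd = 803 − 6(Ps − 18) = 911 - 6Ps. Setting this equal to supply: 911 - 6Ps = -34 + 7.5Ps, so Ps = 70.
Buyers pay Pb = 70 − 18 = 52; Q' = -34 + 7.5·70 = 491.
Government outlay = subsidy × quantity = 18 × 491 = 8838.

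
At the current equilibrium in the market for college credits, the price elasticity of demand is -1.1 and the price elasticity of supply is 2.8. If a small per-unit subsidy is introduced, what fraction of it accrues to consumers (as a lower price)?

Consumer share = 28/39

For a small subsidy around the equilibrium, the benefit split depends on the relative slopes, which at a point are proportional to the elasticities.
Buyer share = εs/(εs + |εd|) = 2.8/(2.8 + 1.1) = 28/39; seller share = |εd|/(εs + |εd|) = 11/39.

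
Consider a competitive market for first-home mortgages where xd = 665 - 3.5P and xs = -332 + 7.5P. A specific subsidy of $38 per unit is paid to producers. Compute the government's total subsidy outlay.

Pre-subsidy: 665 - 3.5P = -332 + 7.5P gives P* = 997/11, x* = 7651/22.
With the subsidy, sellers receive Ps = Pb + 38 for each unit, where Pb is the price buyers pay.
Supply in terms of Pb becomes xs = -332 + 7.5(Pb + 38) = -47 + 7.5Pb. Setting this equal to demand: 665 - 3.5Pb = -47 + 7.5Pb, so Pb = 712/11.
Sellers receive Ps = 712/11 + 38 = 1130/11; x' = 665 − 3.5·(712/11) = 4823/11.
Government outlay = subsidy × quantity = 38 × 4823/11 = 183274/11.

Government cost = 183274/11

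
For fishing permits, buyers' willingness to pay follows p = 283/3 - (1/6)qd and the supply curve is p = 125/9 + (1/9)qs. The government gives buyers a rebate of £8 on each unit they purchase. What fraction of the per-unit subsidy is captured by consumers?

Pre-subsidy: 283/3 - (1/6)q = 125/9 + (1/9)q gives q* = 289.6 and p* = 691/15.
With the rebate, buyers effectively pay pb = ps − 8, where ps is the price sellers receive.
On the curves, pb = 283/3 - (1/6)q and ps = 125/9 + (1/9)q; the wedge ps − pb = 8 gives 125/9 + (1/9)q − (283/3 - (1/6)q) = 8, so q' = 318.4.
Then pb = 283/3 − (1/6)·318.4 = 619/15 and ps = 125/9 + (1/9)·318.4 = 739/15.
Buyers' price falls by p* − pb = 691/15 − 619/15 = 4.8; sellers' price rises by ps − p* = 739/15 − 691/15 = 3.2.
So consumers capture 4.8/8 = 0.6 of each unit of subsidy.

Consumer share = 0.6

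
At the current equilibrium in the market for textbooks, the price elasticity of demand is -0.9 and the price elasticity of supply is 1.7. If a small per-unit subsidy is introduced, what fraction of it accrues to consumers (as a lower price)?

For a small subsidy around the equilibrium, the benefit split depends on the relative slopes, which at a point are proportional to the elasticities.
Buyer share = εs/(εs + |εd|) = 1.7/(1.7 + 0.9) = 17/26; seller share = |εd|/(εs + |εd|) = 9/26.

Consumer share = 17/26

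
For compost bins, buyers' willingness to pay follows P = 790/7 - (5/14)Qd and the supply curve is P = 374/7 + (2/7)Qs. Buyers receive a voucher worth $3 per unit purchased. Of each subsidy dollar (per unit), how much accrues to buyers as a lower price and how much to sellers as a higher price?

Buyers gain 5/3 per unit; sellers gain 4/3 per unit

Pre-subsidy: 790/7 - (5/14)Q = 374/7 + (2/7)Q gives Q* = 832/9 and P* = 5030/63.
With the rebate, buyers effectively pay Pb = Ps − 3, where Ps is the price sellers receive.
On the curves, Pb = 790/7 - (5/14)Q and Ps = 374/7 + (2/7)Q; the wedge Ps − Pb = 3 gives 374/7 + (2/7)Q − (790/7 - (5/14)Q) = 3, so Q' = 874/9.
Then Pb = 790/7 − (5/14)·(874/9) = 4925/63 and Ps = 374/7 + (2/7)·(874/9) = 5114/63.
Buyers' price falls by P* − Pb = 5030/63 − 4925/63 = 5/3; sellers' price rises by Ps − P* = 5114/63 − 5030/63 = 4/3.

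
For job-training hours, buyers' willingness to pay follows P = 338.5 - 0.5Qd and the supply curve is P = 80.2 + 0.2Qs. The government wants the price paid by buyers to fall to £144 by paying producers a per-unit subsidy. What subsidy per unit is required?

At a buyer price of 144, quantity demanded is 677 − 2·144 = 389.
Sellers supply 389 only when they receive Ps = 80.2 + 0.2·389 = 158.
s = Ps − Pb = 158 − 144 = 14.

Required subsidy s = £14 per unit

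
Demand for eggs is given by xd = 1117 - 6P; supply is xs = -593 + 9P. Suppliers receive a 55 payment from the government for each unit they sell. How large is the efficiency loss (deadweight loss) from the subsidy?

Deadweight loss = 5445

Pre-subsidy: 1117 - 6P = -593 + 9P gives P* = 114, x* = 433.
With the subsidy, sellers receive Ps = Pb + 55 for each unit, where Pb is the price buyers pay.
Supply in terms of Pb becomes xs = -593 + 9(Pb + 55) = -98 + 9Pb. Setting this equal to demand: 1117 - 6Pb = -98 + 9Pb, so Pb = 81.
Sellers receive Ps = 81 + 55 = 136; x' = 1117 − 6·81 = 631.
The subsidy expands output by 631 − 433 = 198 past the efficient level; on those units the gap between marginal cost and willingness to pay runs from 0 up to 55.
DWL = ½ × 55 × 198 = 5445.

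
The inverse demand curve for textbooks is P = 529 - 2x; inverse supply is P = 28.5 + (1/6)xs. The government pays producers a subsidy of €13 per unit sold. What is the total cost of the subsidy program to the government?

Government cost = €3081

Pre-subsidy: 529 - 2x = 28.5 + (1/6)x gives x* = 231 and P* = 67.
With the subsidy, sellers receive Ps = Pb + 13 for each unit, where Pb is the price buyers pay.
On the curves, Pb = 529 - 2x and Ps = 28.5 + (1/6)x; the wedge Ps − Pb = 13 gives 28.5 + (1/6)x − (529 - 2x) = 13, so x' = 237.
Then Pb = 529 − 2·237 = 55 and Ps = 28.5 + (1/6)·237 = 68.
Government outlay = subsidy × quantity = 13 × 237 = 3081.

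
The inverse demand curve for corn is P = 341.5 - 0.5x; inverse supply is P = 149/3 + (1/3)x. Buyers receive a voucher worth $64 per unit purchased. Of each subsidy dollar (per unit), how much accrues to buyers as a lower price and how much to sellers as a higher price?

Pre-subsidy: 341.5 - 0.5x = 149/3 + (1/3)x gives x* = 350.2 and P* = 166.4.
With the rebate, buyers effectively pay Pb = Ps − 64, where Ps is the price sellers receive.
On the curves, Pb = 341.5 - 0.5x and Ps = 149/3 + (1/3)x; the wedge Ps − Pb = 64 gives 149/3 + (1/3)x − (341.5 - 0.5x) = 64, so x' = 427.
Then Pb = 341.5 − 0.5·427 = 128 and Ps = 149/3 + (1/3)·427 = 192.
Buyers' price falls by P* − Pb = 166.4 − 128 = 38.4; sellers' price rises by Ps − P* = 192 − 166.4 = 25.6.

Buyers gain $38.4 per unit; sellers gain $25.6 per unit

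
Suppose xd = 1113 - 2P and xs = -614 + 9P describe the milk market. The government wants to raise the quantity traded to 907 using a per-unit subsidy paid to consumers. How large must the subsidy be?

At x = 907, invert demand for the buyer price: Pb = (1113 − 907)/2 = 103; invert supply for the seller price: Ps = (907 − (-614))/9 = 169.
The subsidy must fill the gap: s = Ps − Pb = 169 − 103 = 66.

Required subsidy s = 66 per unit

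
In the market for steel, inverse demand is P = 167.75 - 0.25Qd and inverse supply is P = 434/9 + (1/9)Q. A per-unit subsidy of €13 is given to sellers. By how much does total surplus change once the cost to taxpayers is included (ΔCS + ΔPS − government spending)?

Pre-subsidy: 167.75 - 0.25Q = 434/9 + (1/9)Q gives Q* = 331 and P* = 85.
With the subsidy, sellers receive Ps = Pb + 13 for each unit, where Pb is the price buyers pay.
On the curves, Pb = 167.75 - 0.25Q and Ps = 434/9 + (1/9)Q; the wedge Ps − Pb = 13 gives 434/9 + (1/9)Q − (167.75 - 0.25Q) = 13, so Q' = 367.
Then Pb = 167.75 − 0.25·367 = 76 and Ps = 434/9 + (1/9)·367 = 89.
ΔCS = ½(331 + 367)(85 − 76) = 3141; ΔPS = ½(331 + 367)(89 − 85) = 1396.
Government spending = 13 × 367 = 4771.
Net change = 3141 + 1396 − 4771 = -234. The loss equals the DWL triangle ½·13·36.

Net change in total surplus = -€234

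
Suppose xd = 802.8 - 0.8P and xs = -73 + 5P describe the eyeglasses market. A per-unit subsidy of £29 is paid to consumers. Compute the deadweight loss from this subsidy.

Pre-subsidy: 802.8 - 0.8P = -73 + 5P gives P* = 151, x* = 682.
With the rebate, buyers effectively pay Pb = Ps − 29, where Ps is the price sellers receive.
Demand in terms of Ps becomes xd = 802.8 − 0.8(Ps − 29) = 826 - 0.8Ps. Setting this equal to supply: 826 - 0.8Ps = -73 + 5Ps, so Ps = 155.
Buyers pay Pb = 155 − 29 = 126; x' = -73 + 5·155 = 702.
The subsidy expands output by 702 − 682 = 20 past the efficient level; on those units the gap between marginal cost and willingness to pay runs from 0 up to 29.
DWL = ½ × 29 × 20 = 290.

Deadweight loss = £290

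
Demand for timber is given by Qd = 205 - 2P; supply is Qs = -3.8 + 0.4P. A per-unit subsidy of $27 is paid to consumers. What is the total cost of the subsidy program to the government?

Government cost = $1080

Pre-subsidy: 205 - 2P = -3.8 + 0.4P gives P* = 87, Q* = 31.
With the rebate, buyers effectively pay Pb = Ps − 27, where Ps is the price sellers receive.
Demand in terms of Ps becomes Qd = 205 − 2(Ps − 27) = 259 - 2Ps. Setting this equal to supply: 259 - 2Ps = -3.8 + 0.4Ps, so Ps = 109.5.
Buyers pay Pb = 109.5 − 27 = 82.5; Q' = -3.8 + 0.4·109.5 = 40.
Government outlay = subsidy × quantity = 27 × 40 = 1080.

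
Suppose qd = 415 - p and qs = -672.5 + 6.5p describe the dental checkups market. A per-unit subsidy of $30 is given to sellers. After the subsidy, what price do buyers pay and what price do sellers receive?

Buyers pay $119; sellers receive $149

Pre-subsidy: 415 - p = -672.5 + 6.5p gives p* = 145, q* = 270.
With the subsidy, sellers receive ps = pb + 30 for each unit, where pb is the price buyers pay.
Supply in terms of pb becomes qs = -672.5 + 6.5(pb + 30) = -477.5 + 6.5pb. Setting this equal to demand: 415 - pb = -477.5 + 6.5pb, so pb = 119.
Sellers receive ps = 119 + 30 = 149; q' = 415 − 1·119 = 296.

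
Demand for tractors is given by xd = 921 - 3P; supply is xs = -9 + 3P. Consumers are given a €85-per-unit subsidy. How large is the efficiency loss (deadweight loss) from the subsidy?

Pre-subsidy: 921 - 3P = -9 + 3P gives P* = 155, x* = 456.
With the rebate, buyers effectively pay Pb = Ps − 85, where Ps is the price sellers receive.
Demand in terms of Ps becomes xd = 921 − 3(Ps − 85) = 1176 - 3Ps. Setting this equal to supply: 1176 - 3Ps = -9 + 3Ps, so Ps = 197.5.
Buyers pay Pb = 197.5 − 85 = 112.5; x' = -9 + 3·197.5 = 583.5.
The subsidy expands output by 583.5 − 456 = 127.5 past the efficient level; on those units the gap between marginal cost and willingness to pay runs from 0 up to 85.
DWL = ½ × 85 × 127.5 = 5418.75.

Deadweight loss = €5418.75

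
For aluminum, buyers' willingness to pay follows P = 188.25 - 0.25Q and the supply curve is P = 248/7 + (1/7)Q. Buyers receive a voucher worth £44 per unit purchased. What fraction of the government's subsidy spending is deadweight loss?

Pre-subsidy: 188.25 - 0.25Q = 248/7 + (1/7)Q gives Q* = 389 and P* = 91.
With the rebate, buyers effectively pay Pb = Ps − 44, where Ps is the price sellers receive.
On the curves, Pb = 188.25 - 0.25Q and Ps = 248/7 + (1/7)Q; the wedge Ps − Pb = 44 gives 248/7 + (1/7)Q − (188.25 - 0.25Q) = 44, so Q' = 501.
Then Pb = 188.25 − 0.25·501 = 63 and Ps = 248/7 + (1/7)·501 = 107.
ΔCS = ½(389 + 501)(91 − 63) = 12460; ΔPS = ½(389 + 501)(107 − 91) = 7120.
Government spending = 44 × 501 = 22044.
DWL = ½ × 44 × (501 − 389) = 2464; fraction = 2464 / 22044 = 56/501.

DWL / government spending = 56/501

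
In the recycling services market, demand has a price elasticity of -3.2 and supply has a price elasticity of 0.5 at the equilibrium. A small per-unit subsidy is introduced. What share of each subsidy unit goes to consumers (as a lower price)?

Consumer share = 5/37

For a small subsidy around the equilibrium, the benefit split depends on the relative slopes, which at a point are proportional to the elasticities.
Buyer share = εs/(εs + |εd|) = 0.5/(0.5 + 3.2) = 5/37; seller share = |εd|/(εs + |εd|) = 32/37.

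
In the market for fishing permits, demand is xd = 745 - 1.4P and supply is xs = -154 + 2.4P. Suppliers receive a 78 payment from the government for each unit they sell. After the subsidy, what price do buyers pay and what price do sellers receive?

Buyers pay 3559/19; sellers receive 5041/19

Pre-subsidy: 745 - 1.4P = -154 + 2.4P gives P* = 4495/19, x* = 7862/19.
With the subsidy, sellers receive Ps = Pb + 78 for each unit, where Pb is the price buyers pay.
Supply in terms of Pb becomes xs = -154 + 2.4(Pb + 78) = 33.2 + 2.4Pb. Setting this equal to demand: 745 - 1.4Pb = 33.2 + 2.4Pb, so Pb = 3559/19.
Sellers receive Ps = 3559/19 + 78 = 5041/19; x' = 745 − 1.4·(3559/19) = 45862/95.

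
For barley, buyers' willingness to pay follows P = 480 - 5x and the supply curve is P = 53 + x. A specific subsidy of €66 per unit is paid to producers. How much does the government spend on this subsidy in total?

Government cost = €5423

Pre-subsidy: 480 - 5x = 53 + x gives x* = 427/6 and P* = 745/6.
With the subsidy, sellers receive Ps = Pb + 66 for each unit, where Pb is the price buyers pay.
On the curves, Pb = 480 - 5x and Ps = 53 + x; the wedge Ps − Pb = 66 gives 53 + x − (480 - 5x) = 66, so x' = 493/6.
Then Pb = 480 − 5·(493/6) = 415/6 and Ps = 53 + 1·(493/6) = 811/6.
Government outlay = subsidy × quantity = 66 × 493/6 = 5423.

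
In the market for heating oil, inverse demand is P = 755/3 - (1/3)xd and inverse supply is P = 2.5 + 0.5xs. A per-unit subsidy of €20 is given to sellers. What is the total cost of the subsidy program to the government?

Pre-subsidy: 755/3 - (1/3)x = 2.5 + 0.5x gives x* = 299 and P* = 152.
With the subsidy, sellers receive Ps = Pb + 20 for each unit, where Pb is the price buyers pay.
On the curves, Pb = 755/3 - (1/3)x and Ps = 2.5 + 0.5x; the wedge Ps − Pb = 20 gives 2.5 + 0.5x − (755/3 - (1/3)x) = 20, so x' = 323.
Then Pb = 755/3 − (1/3)·323 = 144 and Ps = 2.5 + 0.5·323 = 164.
Government outlay = subsidy × quantity = 20 × 323 = 6460.

Government cost = €6460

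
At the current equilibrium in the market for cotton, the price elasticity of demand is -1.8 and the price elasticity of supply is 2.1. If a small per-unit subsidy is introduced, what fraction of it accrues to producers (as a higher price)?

Producer share = 6/13

For a small subsidy around the equilibrium, the benefit split depends on the relative slopes, which at a point are proportional to the elasticities.
Buyer share = εs/(εs + |εd|) = 2.1/(2.1 + 1.8) = 7/13; seller share = |εd|/(εs + |εd|) = 6/13.
So producers capture 6/13 of the subsidy.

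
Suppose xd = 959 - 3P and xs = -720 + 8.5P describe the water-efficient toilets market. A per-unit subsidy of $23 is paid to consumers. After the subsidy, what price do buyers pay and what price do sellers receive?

Pre-subsidy: 959 - 3P = -720 + 8.5P gives P* = 146, x* = 521.
With the rebate, buyers effectively pay Pb = Ps − 23, where Ps is the price sellers receive.
Demand in terms of Ps becomes xd = 959 − 3(Ps − 23) = 1028 - 3Ps. Setting this equal to supply: 1028 - 3Ps = -720 + 8.5Ps, so Ps = 152.
Buyers pay Pb = 152 − 23 = 129; x' = -720 + 8.5·152 = 572.

Buyers pay $129; sellers receive $152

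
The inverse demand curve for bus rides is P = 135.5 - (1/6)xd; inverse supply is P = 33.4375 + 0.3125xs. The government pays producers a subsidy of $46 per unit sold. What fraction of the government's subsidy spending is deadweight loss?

DWL / government spending = 16/103

Pre-subsidy: 135.5 - (1/6)x = 33.4375 + 0.3125x gives x* = 213 and P* = 100.
With the subsidy, sellers receive Ps = Pb + 46 for each unit, where Pb is the price buyers pay.
On the curves, Pb = 135.5 - (1/6)x and Ps = 33.4375 + 0.3125x; the wedge Ps − Pb = 46 gives 33.4375 + 0.3125x − (135.5 - (1/6)x) = 46, so x' = 309.
Then Pb = 135.5 − (1/6)·309 = 84 and Ps = 33.4375 + 0.3125·309 = 130.
ΔCS = ½(213 + 309)(100 − 84) = 4176; ΔPS = ½(213 + 309)(130 − 100) = 7830.
Government spending = 46 × 309 = 14214.
DWL = ½ × 46 × (309 − 213) = 2208; fraction = 2208 / 14214 = 16/103.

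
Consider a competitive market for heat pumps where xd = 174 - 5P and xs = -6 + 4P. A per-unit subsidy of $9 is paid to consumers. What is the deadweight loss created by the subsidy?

Pre-subsidy: 174 - 5P = -6 + 4P gives P* = 20, x* = 74.
With the rebate, buyers effectively pay Pb = Ps − 9, where Ps is the price sellers receive.
Demand in terms of Ps becomes xd = 174 − 5(Ps − 9) = 219 - 5Ps. Setting this equal to supply: 219 - 5Ps = -6 + 4Ps, so Ps = 25.
Buyers pay Pb = 25 − 9 = 16; x' = -6 + 4·25 = 94.
The subsidy expands output by 94 − 74 = 20 past the efficient level; on those units the gap between marginal cost and willingness to pay runs from 0 up to 9.
DWL = ½ × 9 × 20 = 90.

Deadweight loss = $90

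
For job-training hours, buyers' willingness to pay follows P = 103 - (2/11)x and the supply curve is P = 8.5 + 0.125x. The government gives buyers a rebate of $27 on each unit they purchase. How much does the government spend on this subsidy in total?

Pre-subsidy: 103 - (2/11)x = 8.5 + 0.125x gives x* = 308 and P* = 47.
With the rebate, buyers effectively pay Pb = Ps − 27, where Ps is the price sellers receive.
On the curves, Pb = 103 - (2/11)x and Ps = 8.5 + 0.125x; the wedge Ps − Pb = 27 gives 8.5 + 0.125x − (103 - (2/11)x) = 27, so x' = 396.
Then Pb = 103 − (2/11)·396 = 31 and Ps = 8.5 + 0.125·396 = 58.
Government outlay = subsidy × quantity = 27 × 396 = 10692.

Government cost = $10692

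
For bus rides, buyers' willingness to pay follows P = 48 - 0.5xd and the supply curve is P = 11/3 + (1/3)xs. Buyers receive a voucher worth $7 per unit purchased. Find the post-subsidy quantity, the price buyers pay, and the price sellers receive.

x' = 61.6; buyers pay $17.2; sellers receive $24.2

Pre-subsidy: 48 - 0.5x = 11/3 + (1/3)x gives x* = 53.2 and P* = 21.4.
With the rebate, buyers effectively pay Pb = Ps − 7, where Ps is the price sellers receive.
On the curves, Pb = 48 - 0.5x and Ps = 11/3 + (1/3)x; the wedge Ps − Pb = 7 gives 11/3 + (1/3)x − (48 - 0.5x) = 7, so x' = 61.6.
Then Pb = 48 − 0.5·61.6 = 17.2 and Ps = 11/3 + (1/3)·61.6 = 24.2.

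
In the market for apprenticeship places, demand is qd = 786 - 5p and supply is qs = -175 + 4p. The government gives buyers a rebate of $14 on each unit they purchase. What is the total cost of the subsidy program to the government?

Pre-subsidy: 786 - 5p = -175 + 4p gives p* = 961/9, q* = 2269/9.
With the rebate, buyers effectively pay pb = ps − 14, where ps is the price sellers receive.
Demand in terms of ps becomes qd = 786 − 5(ps − 14) = 856 - 5ps. Setting this equal to supply: 856 - 5ps = -175 + 4ps, so ps = 1031/9.
Buyers pay pb = 1031/9 − 14 = 905/9; q' = -175 + 4·(1031/9) = 2549/9.
Government outlay = subsidy × quantity = 14 × 2549/9 = 35686/9.

Government cost = 35686/9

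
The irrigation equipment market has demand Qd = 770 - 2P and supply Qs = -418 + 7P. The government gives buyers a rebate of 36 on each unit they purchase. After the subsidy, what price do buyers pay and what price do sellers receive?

Buyers pay 104; sellers receive 140

Pre-subsidy: 770 - 2P = -418 + 7P gives P* = 132, Q* = 506.
With the rebate, buyers effectively pay Pb = Ps − 36, where Ps is the price sellers receive.
Demand in terms of Ps becomes Qd = 770 − 2(Ps − 36) = 842 - 2Ps. Setting this equal to supply: 842 - 2Ps = -418 + 7Ps, so Ps = 140.
Buyers pay Pb = 140 − 36 = 104; Q' = -418 + 7·140 = 562.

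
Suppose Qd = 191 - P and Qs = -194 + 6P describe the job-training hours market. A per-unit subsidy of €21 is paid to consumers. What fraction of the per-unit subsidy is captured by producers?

Pre-subsidy: 191 - P = -194 + 6P gives P* = 55, Q* = 136.
With the rebate, buyers effectively pay Pb = Ps − 21, where Ps is the price sellers receive.
Demand in terms of Ps becomes Qd = 191 − 1(Ps − 21) = 212 - Ps. Setting this equal to supply: 212 - Ps = -194 + 6Ps, so Ps = 58.
Buyers pay Pb = 58 − 21 = 37; Q' = -194 + 6·58 = 154.
Buyers' price falls by P* − Pb = 55 − 37 = 18; sellers' price rises by Ps − P* = 58 − 55 = 3.
So producers capture 3/21 = 1/7 of each unit of subsidy.

Producer share = 1/7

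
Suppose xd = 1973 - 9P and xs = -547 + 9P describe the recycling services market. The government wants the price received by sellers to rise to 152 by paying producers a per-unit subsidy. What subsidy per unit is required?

At a seller price of 152, quantity supplied is -547 + 9·152 = 821.
Buyers absorb 821 only when they pay Pb with 1973 − 9·Pb = 821, i.e. Pb = 128.
s = Ps − Pb = 152 − 128 = 24.

Required subsidy s = 24 per unit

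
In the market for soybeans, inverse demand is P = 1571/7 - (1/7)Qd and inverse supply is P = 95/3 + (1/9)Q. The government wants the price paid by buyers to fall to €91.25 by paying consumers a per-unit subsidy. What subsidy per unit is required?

Required subsidy s = €44 per unit

At a buyer price of 91.25, quantity demanded is 1571 − 7·91.25 = 932.25.
Sellers supply 932.25 only when they receive Ps = 95/3 + (1/9)·932.25 = 135.25.
s = Ps − Pb = 135.25 − 91.25 = 44.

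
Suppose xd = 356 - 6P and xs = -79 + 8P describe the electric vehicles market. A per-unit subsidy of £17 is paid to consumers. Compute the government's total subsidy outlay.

Government cost = 27115/7

Pre-subsidy: 356 - 6P = -79 + 8P gives P* = 435/14, x* = 1187/7.
With the rebate, buyers effectively pay Pb = Ps − 17, where Ps is the price sellers receive.
Demand in terms of Ps becomes xd = 356 − 6(Ps − 17) = 458 - 6Ps. Setting this equal to supply: 458 - 6Ps = -79 + 8Ps, so Ps = 537/14.
Buyers pay Pb = 537/14 − 17 = 299/14; x' = -79 + 8·(537/14) = 1595/7.
Government outlay = subsidy × quantity = 17 × 1595/7 = 27115/7.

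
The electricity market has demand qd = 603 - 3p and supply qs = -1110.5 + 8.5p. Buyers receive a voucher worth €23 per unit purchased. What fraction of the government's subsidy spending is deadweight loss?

Pre-subsidy: 603 - 3p = -1110.5 + 8.5p gives p* = 149, q* = 156.
With the rebate, buyers effectively pay pb = ps − 23, where ps is the price sellers receive.
Demand in terms of ps becomes qd = 603 − 3(ps − 23) = 672 - 3ps. Setting this equal to supply: 672 - 3ps = -1110.5 + 8.5ps, so ps = 155.
Buyers pay pb = 155 − 23 = 132; q' = -1110.5 + 8.5·155 = 207.
ΔCS = ½(156 + 207)(149 − 132) = 3085.5; ΔPS = ½(156 + 207)(155 − 149) = 1089.
Government spending = 23 × 207 = 4761.
DWL = ½ × 23 × (207 − 156) = 586.5; fraction = 586.5 / 4761 = 17/138.

DWL / government spending = 17/138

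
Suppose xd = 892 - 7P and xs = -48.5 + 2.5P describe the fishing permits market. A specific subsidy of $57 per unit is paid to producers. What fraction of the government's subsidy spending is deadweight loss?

Pre-subsidy: 892 - 7P = -48.5 + 2.5P gives P* = 99, x* = 199.
With the subsidy, sellers receive Ps = Pb + 57 for each unit, where Pb is the price buyers pay.
Supply in terms of Pb becomes xs = -48.5 + 2.5(Pb + 57) = 94 + 2.5Pb. Setting this equal to demand: 892 - 7Pb = 94 + 2.5Pb, so Pb = 84.
Sellers receive Ps = 84 + 57 = 141; x' = 892 − 7·84 = 304.
ΔCS = ½(199 + 304)(99 − 84) = 3772.5; ΔPS = ½(199 + 304)(141 − 99) = 10563.
Government spending = 57 × 304 = 17328.
DWL = ½ × 57 × (304 − 199) = 2992.5; fraction = 2992.5 / 17328 = 105/608.

DWL / government spending = 105/608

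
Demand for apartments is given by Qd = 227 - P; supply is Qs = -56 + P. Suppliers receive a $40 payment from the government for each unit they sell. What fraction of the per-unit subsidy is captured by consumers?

Consumer share = 0.5

Pre-subsidy: 227 - P = -56 + P gives P* = 141.5, Q* = 85.5.
With the subsidy, sellers receive Ps = Pb + 40 for each unit, where Pb is the price buyers pay.
Supply in terms of Pb becomes Qs = -56 + 1(Pb + 40) = -16 + Pb. Setting this equal to demand: 227 - Pb = -16 + Pb, so Pb = 121.5.
Sellers receive Ps = 121.5 + 40 = 161.5; Q' = 227 − 1·121.5 = 105.5.
Buyers' price falls by P* − Pb = 141.5 − 121.5 = 20; sellers' price rises by Ps − P* = 161.5 − 141.5 = 20.
So consumers capture 20/40 = 0.5 of each unit of subsidy.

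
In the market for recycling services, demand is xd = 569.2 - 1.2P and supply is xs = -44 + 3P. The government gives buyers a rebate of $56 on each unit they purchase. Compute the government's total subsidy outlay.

Pre-subsidy: 569.2 - 1.2P = -44 + 3P gives P* = 146, x* = 394.
With the rebate, buyers effectively pay Pb = Ps − 56, where Ps is the price sellers receive.
Demand in terms of Ps becomes xd = 569.2 − 1.2(Ps − 56) = 636.4 - 1.2Ps. Setting this equal to supply: 636.4 - 1.2Ps = -44 + 3Ps, so Ps = 162.
Buyers pay Pb = 162 − 56 = 106; x' = -44 + 3·162 = 442.
Government outlay = subsidy × quantity = 56 × 442 = 24752.

Government cost = $24752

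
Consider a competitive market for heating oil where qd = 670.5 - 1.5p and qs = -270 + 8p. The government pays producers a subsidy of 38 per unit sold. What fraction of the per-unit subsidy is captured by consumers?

Consumer share = 16/19

Pre-subsidy: 670.5 - 1.5p = -270 + 8p gives p* = 99, q* = 522.
With the subsidy, sellers receive ps = pb + 38 for each unit, where pb is the price buyers pay.
Supply in terms of pb becomes qs = -270 + 8(pb + 38) = 34 + 8pb. Setting this equal to demand: 670.5 - 1.5pb = 34 + 8pb, so pb = 67.
Sellers receive ps = 67 + 38 = 105; q' = 670.5 − 1.5·67 = 570.
Buyers' price falls by p* − pb = 99 − 67 = 32; sellers' price rises by ps − p* = 105 − 99 = 6.
So consumers capture 32/38 = 16/19 of each unit of subsidy.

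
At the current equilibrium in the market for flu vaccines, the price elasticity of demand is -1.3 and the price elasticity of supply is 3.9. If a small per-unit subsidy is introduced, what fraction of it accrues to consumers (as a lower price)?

Consumer share = 0.75

For a small subsidy around the equilibrium, the benefit split depends on the relative slopes, which at a point are proportional to the elasticities.
Buyer share = εs/(εs + |εd|) = 3.9/(3.9 + 1.3) = 0.75; seller share = |εd|/(εs + |εd|) = 0.25.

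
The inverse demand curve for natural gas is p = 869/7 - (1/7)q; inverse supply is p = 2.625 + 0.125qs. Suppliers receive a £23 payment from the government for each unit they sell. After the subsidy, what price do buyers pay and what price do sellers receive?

Buyers pay 706/15; sellers receive 1051/15

Pre-subsidy: 869/7 - (1/7)q = 2.625 + 0.125q gives q* = 1361/3 and p* = 178/3.
With the subsidy, sellers receive ps = pb + 23 for each unit, where pb is the price buyers pay.
On the curves, pb = 869/7 - (1/7)q and ps = 2.625 + 0.125q; the wedge ps − pb = 23 gives 2.625 + 0.125q − (869/7 - (1/7)q) = 23, so q' = 8093/15.
Then pb = 869/7 − (1/7)·(8093/15) = 706/15 and ps = 2.625 + 0.125·(8093/15) = 1051/15.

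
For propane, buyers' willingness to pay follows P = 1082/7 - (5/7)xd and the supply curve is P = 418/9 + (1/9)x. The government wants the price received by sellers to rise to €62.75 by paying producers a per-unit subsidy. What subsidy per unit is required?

At a seller price of 62.75, quantity supplied is -418 + 9·62.75 = 146.75.
Buyers absorb 146.75 only when they pay Pb = 1082/7 − (5/7)·146.75 = 49.75.
s = Ps − Pb = 62.75 − 49.75 = 13.

Required subsidy s = €13 per unit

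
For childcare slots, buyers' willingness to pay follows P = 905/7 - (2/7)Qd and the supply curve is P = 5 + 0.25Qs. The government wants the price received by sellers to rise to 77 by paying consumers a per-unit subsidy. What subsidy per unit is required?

Required subsidy s = 30 per unit

At a seller price of 77, quantity supplied is -20 + 4·77 = 288.
Buyers absorb 288 only when they pay Pb = 905/7 − (2/7)·288 = 47.
s = Ps − Pb = 77 − 47 = 30.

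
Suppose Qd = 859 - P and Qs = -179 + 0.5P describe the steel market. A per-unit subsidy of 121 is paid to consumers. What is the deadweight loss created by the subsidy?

Deadweight loss = 14641/6

Pre-subsidy: 859 - P = -179 + 0.5P gives P* = 692, Q* = 167.
With the rebate, buyers effectively pay Pb = Ps − 121, where Ps is the price sellers receive.
Demand in terms of Ps becomes Qd = 859 − 1(Ps − 121) = 980 - Ps. Setting this equal to supply: 980 - Ps = -179 + 0.5Ps, so Ps = 2318/3.
Buyers pay Pb = 2318/3 − 121 = 1955/3; Q' = -179 + 0.5·(2318/3) = 622/3.
The subsidy expands output by 622/3 − 167 = 121/3 past the efficient level; on those units the gap between marginal cost and willingness to pay runs from 0 up to 121.
DWL = ½ × 121 × 121/3 = 14641/6.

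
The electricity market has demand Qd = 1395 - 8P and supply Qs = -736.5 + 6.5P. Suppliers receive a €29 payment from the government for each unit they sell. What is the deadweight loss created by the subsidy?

Pre-subsidy: 1395 - 8P = -736.5 + 6.5P gives P* = 147, Q* = 219.
With the subsidy, sellers receive Ps = Pb + 29 for each unit, where Pb is the price buyers pay.
Supply in terms of Pb becomes Qs = -736.5 + 6.5(Pb + 29) = -548 + 6.5Pb. Setting this equal to demand: 1395 - 8Pb = -548 + 6.5Pb, so Pb = 134.
Sellers receive Ps = 134 + 29 = 163; Q' = 1395 − 8·134 = 323.
The subsidy expands output by 323 − 219 = 104 past the efficient level; on those units the gap between marginal cost and willingness to pay runs from 0 up to 29.
DWL = ½ × 29 × 104 = 1508.

Deadweight loss = €1508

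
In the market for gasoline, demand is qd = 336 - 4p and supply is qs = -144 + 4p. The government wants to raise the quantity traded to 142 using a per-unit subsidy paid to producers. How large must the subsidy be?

At q = 142, invert demand for the buyer price: pb = (336 − 142)/4 = 48.5; invert supply for the seller price: ps = (142 − (-144))/4 = 71.5.
The subsidy must fill the gap: s = ps − pb = 71.5 − 48.5 = 23.

Required subsidy s = 23 per unit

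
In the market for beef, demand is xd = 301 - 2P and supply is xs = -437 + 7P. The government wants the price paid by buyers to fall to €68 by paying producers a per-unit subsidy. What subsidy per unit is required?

Required subsidy s = €18 per unit

At a buyer price of 68, quantity demanded is 301 − 2·68 = 165.
Sellers supply 165 only when they receive Ps with -437 + 7·Ps = 165, i.e. Ps = 86.
s = Ps − Pb = 86 − 68 = 18.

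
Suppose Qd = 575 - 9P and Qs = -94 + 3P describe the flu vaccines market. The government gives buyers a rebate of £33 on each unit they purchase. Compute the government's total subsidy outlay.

Government cost = £4867.5

Pre-subsidy: 575 - 9P = -94 + 3P gives P* = 55.75, Q* = 73.25.
With the rebate, buyers effectively pay Pb = Ps − 33, where Ps is the price sellers receive.
Demand in terms of Ps becomes Qd = 575 − 9(Ps − 33) = 872 - 9Ps. Setting this equal to supply: 872 - 9Ps = -94 + 3Ps, so Ps = 80.5.
Buyers pay Pb = 80.5 − 33 = 47.5; Q' = -94 + 3·80.5 = 147.5.
Government outlay = subsidy × quantity = 33 × 147.5 = 4867.5.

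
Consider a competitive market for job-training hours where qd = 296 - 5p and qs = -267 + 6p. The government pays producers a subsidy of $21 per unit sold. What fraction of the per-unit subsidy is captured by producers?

Producer share = 5/11

Pre-subsidy: 296 - 5p = -267 + 6p gives p* = 563/11, q* = 441/11.
With the subsidy, sellers receive ps = pb + 21 for each unit, where pb is the price buyers pay.
Supply in terms of pb becomes qs = -267 + 6(pb + 21) = -141 + 6pb. Setting this equal to demand: 296 - 5pb = -141 + 6pb, so pb = 437/11.
Sellers receive ps = 437/11 + 21 = 668/11; q' = 296 − 5·(437/11) = 1071/11.
Buyers' price falls by p* − pb = 563/11 − 437/11 = 126/11; sellers' price rises by ps − p* = 668/11 − 563/11 = 105/11.
So producers capture (105/11)/21 = 5/11 of each unit of subsidy.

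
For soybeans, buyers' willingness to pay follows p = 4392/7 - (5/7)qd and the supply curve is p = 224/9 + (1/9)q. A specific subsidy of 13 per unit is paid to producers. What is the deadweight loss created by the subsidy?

Deadweight loss = 102.375

Pre-subsidy: 4392/7 - (5/7)q = 224/9 + (1/9)q gives q* = 730 and p* = 106.
With the subsidy, sellers receive ps = pb + 13 for each unit, where pb is the price buyers pay.
On the curves, pb = 4392/7 - (5/7)q and ps = 224/9 + (1/9)q; the wedge ps − pb = 13 gives 224/9 + (1/9)q − (4392/7 - (5/7)q) = 13, so q' = 745.75.
Then pb = 4392/7 − (5/7)·745.75 = 94.75 and ps = 224/9 + (1/9)·745.75 = 107.75.
The subsidy expands output by 745.75 − 730 = 15.75 past the efficient level; on those units the gap between marginal cost and willingness to pay runs from 0 up to 13.
DWL = ½ × 13 × 15.75 = 102.375.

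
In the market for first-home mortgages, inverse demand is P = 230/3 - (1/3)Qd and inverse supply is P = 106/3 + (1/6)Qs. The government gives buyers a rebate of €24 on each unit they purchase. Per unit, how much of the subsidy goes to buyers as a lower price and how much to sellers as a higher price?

Pre-subsidy: 230/3 - (1/3)Q = 106/3 + (1/6)Q gives Q* = 248/3 and P* = 442/9.
With the rebate, buyers effectively pay Pb = Ps − 24, where Ps is the price sellers receive.
On the curves, Pb = 230/3 - (1/3)Q and Ps = 106/3 + (1/6)Q; the wedge Ps − Pb = 24 gives 106/3 + (1/6)Q − (230/3 - (1/3)Q) = 24, so Q' = 392/3.
Then Pb = 230/3 − (1/3)·(392/3) = 298/9 and Ps = 106/3 + (1/6)·(392/3) = 514/9.
Buyers' price falls by P* − Pb = 442/9 − 298/9 = 16; sellers' price rises by Ps − P* = 514/9 − 442/9 = 8.

Buyers gain €16 per unit; sellers gain €8 per unit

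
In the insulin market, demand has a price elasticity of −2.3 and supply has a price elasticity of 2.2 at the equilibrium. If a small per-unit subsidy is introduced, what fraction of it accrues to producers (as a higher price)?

For a small subsidy around the equilibrium, the benefit split depends on the relative slopes, which at a point are proportional to the elasticities.
Buyer share = εs/(εs + |εd|) = 2.2/(2.2 + 2.3) = 22/45; seller share = |εd|/(εs + |εd|) = 23/45.
So producers capture 23/45 of the subsidy.

Producer share = 23/45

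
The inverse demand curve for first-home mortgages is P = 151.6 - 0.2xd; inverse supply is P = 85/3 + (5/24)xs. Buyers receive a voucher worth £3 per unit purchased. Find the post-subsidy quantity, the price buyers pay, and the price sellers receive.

x' = 15152/49; buyers pay 4398/49; sellers receive 4545/49

Pre-subsidy: 151.6 - 0.2x = 85/3 + (5/24)x gives x* = 14792/49 and P* = 4470/49.
With the rebate, buyers effectively pay Pb = Ps − 3, where Ps is the price sellers receive.
On the curves, Pb = 151.6 - 0.2x and Ps = 85/3 + (5/24)x; the wedge Ps − Pb = 3 gives 85/3 + (5/24)x − (151.6 - 0.2x) = 3, so x' = 15152/49.
Then Pb = 151.6 − 0.2·(15152/49) = 4398/49 and Ps = 85/3 + (5/24)·(15152/49) = 4545/49.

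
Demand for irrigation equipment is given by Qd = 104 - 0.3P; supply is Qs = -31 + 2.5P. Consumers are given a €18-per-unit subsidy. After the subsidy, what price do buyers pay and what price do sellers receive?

Buyers pay 225/7; sellers receive 351/7

Pre-subsidy: 104 - 0.3P = -31 + 2.5P gives P* = 675/14, Q* = 2507/28.
With the rebate, buyers effectively pay Pb = Ps − 18, where Ps is the price sellers receive.
Demand in terms of Ps becomes Qd = 104 − 0.3(Ps − 18) = 109.4 - 0.3Ps. Setting this equal to supply: 109.4 - 0.3Ps = -31 + 2.5Ps, so Ps = 351/7.
Buyers pay Pb = 351/7 − 18 = 225/7; Q' = -31 + 2.5·(351/7) = 1321/14.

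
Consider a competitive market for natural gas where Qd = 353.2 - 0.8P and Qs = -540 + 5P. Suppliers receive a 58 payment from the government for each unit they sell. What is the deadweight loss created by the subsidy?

Pre-subsidy: 353.2 - 0.8P = -540 + 5P gives P* = 154, Q* = 230.
With the subsidy, sellers receive Ps = Pb + 58 for each unit, where Pb is the price buyers pay.
Supply in terms of Pb becomes Qs = -540 + 5(Pb + 58) = -250 + 5Pb. Setting this equal to demand: 353.2 - 0.8Pb = -250 + 5Pb, so Pb = 104.
Sellers receive Ps = 104 + 58 = 162; Q' = 353.2 − 0.8·104 = 270.
The subsidy expands output by 270 − 230 = 40 past the efficient level; on those units the gap between marginal cost and willingness to pay runs from 0 up to 58.
DWL = ½ × 58 × 40 = 1160.

Deadweight loss = 1160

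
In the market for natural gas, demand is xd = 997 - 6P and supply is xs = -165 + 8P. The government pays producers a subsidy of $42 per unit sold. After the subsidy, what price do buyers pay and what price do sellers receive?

Pre-subsidy: 997 - 6P = -165 + 8P gives P* = 83, x* = 499.
With the subsidy, sellers receive Ps = Pb + 42 for each unit, where Pb is the price buyers pay.
Supply in terms of Pb becomes xs = -165 + 8(Pb + 42) = 171 + 8Pb. Setting this equal to demand: 997 - 6Pb = 171 + 8Pb, so Pb = 59.
Sellers receive Ps = 59 + 42 = 101; x' = 997 − 6·59 = 643.

Buyers pay $59; sellers receive $101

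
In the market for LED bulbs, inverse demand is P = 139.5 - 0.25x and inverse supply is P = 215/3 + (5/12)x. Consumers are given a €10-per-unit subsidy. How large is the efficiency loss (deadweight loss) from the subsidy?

Pre-subsidy: 139.5 - 0.25x = 215/3 + (5/12)x gives x* = 101.75 and P* = 114.0625.
With the rebate, buyers effectively pay Pb = Ps − 10, where Ps is the price sellers receive.
On the curves, Pb = 139.5 - 0.25x and Ps = 215/3 + (5/12)x; the wedge Ps − Pb = 10 gives 215/3 + (5/12)x − (139.5 - 0.25x) = 10, so x' = 116.75.
Then Pb = 139.5 − 0.25·116.75 = 110.3125 and Ps = 215/3 + (5/12)·116.75 = 120.3125.
The subsidy expands output by 116.75 − 101.75 = 15 past the efficient level; on those units the gap between marginal cost and willingness to pay runs from 0 up to 10.
DWL = ½ × 10 × 15 = 75.

Deadweight loss = €75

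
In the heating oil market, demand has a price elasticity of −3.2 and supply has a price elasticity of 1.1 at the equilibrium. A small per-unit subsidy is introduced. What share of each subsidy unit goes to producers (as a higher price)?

Producer share = 32/43

For a small subsidy around the equilibrium, the benefit split depends on the relative slopes, which at a point are proportional to the elasticities.
Buyer share = εs/(εs + |εd|) = 1.1/(1.1 + 3.2) = 11/43; seller share = |εd|/(εs + |εd|) = 32/43.
So producers capture 32/43 of the subsidy.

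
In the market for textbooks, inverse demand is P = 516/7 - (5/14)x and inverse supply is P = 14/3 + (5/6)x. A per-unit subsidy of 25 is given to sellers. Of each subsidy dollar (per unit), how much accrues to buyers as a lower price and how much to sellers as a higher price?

Buyers gain 7.5 per unit; sellers gain 17.5 per unit

Pre-subsidy: 516/7 - (5/14)x = 14/3 + (5/6)x gives x* = 58 and P* = 53.
With the subsidy, sellers receive Ps = Pb + 25 for each unit, where Pb is the price buyers pay.
On the curves, Pb = 516/7 - (5/14)x and Ps = 14/3 + (5/6)x; the wedge Ps − Pb = 25 gives 14/3 + (5/6)x − (516/7 - (5/14)x) = 25, so x' = 79.
Then Pb = 516/7 − (5/14)·79 = 45.5 and Ps = 14/3 + (5/6)·79 = 70.5.
Buyers' price falls by P* − Pb = 53 − 45.5 = 7.5; sellers' price rises by Ps − P* = 70.5 − 53 = 17.5.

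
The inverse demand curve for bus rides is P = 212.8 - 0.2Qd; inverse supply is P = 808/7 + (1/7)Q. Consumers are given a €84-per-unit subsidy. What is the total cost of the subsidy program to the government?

Pre-subsidy: 212.8 - 0.2Q = 808/7 + (1/7)Q gives Q* = 284 and P* = 156.
With the rebate, buyers effectively pay Pb = Ps − 84, where Ps is the price sellers receive.
On the curves, Pb = 212.8 - 0.2Q and Ps = 808/7 + (1/7)Q; the wedge Ps − Pb = 84 gives 808/7 + (1/7)Q − (212.8 - 0.2Q) = 84, so Q' = 529.
Then Pb = 212.8 − 0.2·529 = 107 and Ps = 808/7 + (1/7)·529 = 191.
Government outlay = subsidy × quantity = 84 × 529 = 44436.

Government cost = €44436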